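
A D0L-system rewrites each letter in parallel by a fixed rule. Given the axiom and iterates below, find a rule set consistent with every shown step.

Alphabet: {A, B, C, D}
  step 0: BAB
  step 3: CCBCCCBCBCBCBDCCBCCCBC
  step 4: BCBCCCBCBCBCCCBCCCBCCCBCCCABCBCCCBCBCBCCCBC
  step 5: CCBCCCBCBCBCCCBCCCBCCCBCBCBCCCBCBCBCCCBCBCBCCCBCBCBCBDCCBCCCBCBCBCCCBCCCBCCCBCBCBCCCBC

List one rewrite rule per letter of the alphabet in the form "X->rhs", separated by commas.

A->BD, B->CC, C->BC, D->A

  step 4 ⇒ step 5: BCBCCCBCBCBCCCBCCCBCCCBCCCABCBCCCBCBCBCCCBC ⇒ CC·BC·CC·BC·BC·BC·CC·BC·CC·BC·CC·BC·BC·BC·CC·BC·BC·BC·CC·BC·BC·BC·CC·BC·BC·BC·BD·CC·BC·CC·BC·BC·BC·CC·BC·CC·BC·CC·BC·BC·BC·CC·BC
    A ↦ BD
    B ↦ CC
    C ↦ BC
  step 3 ⇒ step 4: CCBCCCBCBCBCBDCCBCCCBC ⇒ BC·BC·CC·BC·BC·BC·CC·BC·CC·BC·CC·BC·CC·A·BC·BC·CC·BC·BC·BC·CC·BC
    D ↦ A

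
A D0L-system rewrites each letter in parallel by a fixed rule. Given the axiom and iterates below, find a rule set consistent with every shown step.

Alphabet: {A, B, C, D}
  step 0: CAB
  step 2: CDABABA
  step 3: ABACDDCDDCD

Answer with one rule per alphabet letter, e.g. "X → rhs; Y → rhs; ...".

A->CD, B->D, C->A, D->BA

  step 2 ⇒ step 3: CDABABA ⇒ A·BA·CD·D·CD·D·CD
    A ↦ CD
    B ↦ D
    C ↦ A
    D ↦ BA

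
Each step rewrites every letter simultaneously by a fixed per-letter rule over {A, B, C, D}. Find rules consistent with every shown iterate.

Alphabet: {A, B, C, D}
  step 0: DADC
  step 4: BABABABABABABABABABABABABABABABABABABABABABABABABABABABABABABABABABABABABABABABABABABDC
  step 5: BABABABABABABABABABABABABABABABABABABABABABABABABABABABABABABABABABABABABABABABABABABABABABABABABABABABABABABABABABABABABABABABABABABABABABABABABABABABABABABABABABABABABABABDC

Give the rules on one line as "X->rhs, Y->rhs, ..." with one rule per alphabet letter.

  step 4 ⇒ step 5: BABABABABABABABABABABABABABABABABABABABABABABABABABABABABABABABABABABABABABABABABABABDC ⇒ BA·BA·BA·BA·BA·BA·BA·BA·BA·BA·BA·BA·BA·BA·BA·BA·BA·BA·BA·BA·BA·BA·BA·BA·BA·BA·BA·BA·BA·BA·BA·BA·BA·BA·BA·BA·BA·BA·BA·BA·BA·BA·BA·BA·BA·BA·BA·BA·BA·BA·BA·BA·BA·BA·BA·BA·BA·BA·BA·BA·BA·BA·BA·BA·BA·BA·BA·BA·BA·BA·BA·BA·BA·BA·BA·BA·BA·BA·BA·BA·BA·BA·BA·BA·BA·BAB·DC
    A ↦ BA
    B ↦ BA
    C ↦ DC
    D ↦ BAB

A->BA, B->BA, C->DC, D->BAB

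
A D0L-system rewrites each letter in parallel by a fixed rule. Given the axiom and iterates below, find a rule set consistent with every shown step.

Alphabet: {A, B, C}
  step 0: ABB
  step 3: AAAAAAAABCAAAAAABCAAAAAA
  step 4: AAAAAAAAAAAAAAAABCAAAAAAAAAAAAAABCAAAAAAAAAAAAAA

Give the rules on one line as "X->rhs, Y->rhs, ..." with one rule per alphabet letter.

A->AA, B->BC, C->AA

  step 3 ⇒ step 4: AAAAAAAABCAAAAAABCAAAAAA ⇒ AA·AA·AA·AA·AA·AA·AA·AA·BC·AA·AA·AA·AA·AA·AA·AA·BC·AA·AA·AA·AA·AA·AA·AA
    A ↦ AA
    B ↦ BC
    C ↦ AA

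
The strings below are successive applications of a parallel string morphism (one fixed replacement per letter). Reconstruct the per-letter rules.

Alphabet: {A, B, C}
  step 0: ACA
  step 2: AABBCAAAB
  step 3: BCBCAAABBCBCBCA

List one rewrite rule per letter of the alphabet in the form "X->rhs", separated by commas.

A->BC, B->A, C->AB

  step 2 ⇒ step 3: AABBCAAAB ⇒ BC·BC·A·A·AB·BC·BC·BC·A
    A ↦ BC
    B ↦ A
    C ↦ AB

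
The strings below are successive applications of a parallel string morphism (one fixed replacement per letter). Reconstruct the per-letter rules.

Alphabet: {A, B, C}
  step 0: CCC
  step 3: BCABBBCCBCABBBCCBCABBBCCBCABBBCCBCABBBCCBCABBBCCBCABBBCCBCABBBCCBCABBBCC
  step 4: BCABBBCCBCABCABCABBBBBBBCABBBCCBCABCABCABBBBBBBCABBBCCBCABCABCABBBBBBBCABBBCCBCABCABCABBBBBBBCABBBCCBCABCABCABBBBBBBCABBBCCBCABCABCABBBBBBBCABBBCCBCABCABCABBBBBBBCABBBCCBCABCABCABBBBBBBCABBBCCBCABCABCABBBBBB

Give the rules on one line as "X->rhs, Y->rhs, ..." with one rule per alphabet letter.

  step 3 ⇒ step 4: BCABBBCCBCABBBCCBCABBBCCBCABBBCCBCABBBCCBCABBBCCBCABBBCCBCABBBCCBCABBBCC ⇒ BCA·BBB·CC·BCA·BCA·BCA·BBB·BBB·BCA·BBB·CC·BCA·BCA·BCA·BBB·BBB·BCA·BBB·CC·BCA·BCA·BCA·BBB·BBB·BCA·BBB·CC·BCA·BCA·BCA·BBB·BBB·BCA·BBB·CC·BCA·BCA·BCA·BBB·BBB·BCA·BBB·CC·BCA·BCA·BCA·BBB·BBB·BCA·BBB·CC·BCA·BCA·BCA·BBB·BBB·BCA·BBB·CC·BCA·BCA·BCA·BBB·BBB·BCA·BBB·CC·BCA·BCA·BCA·BBB·BBB
    A ↦ CC
    B ↦ BCA
    C ↦ BBB

A->CC, B->BCA, C->BBB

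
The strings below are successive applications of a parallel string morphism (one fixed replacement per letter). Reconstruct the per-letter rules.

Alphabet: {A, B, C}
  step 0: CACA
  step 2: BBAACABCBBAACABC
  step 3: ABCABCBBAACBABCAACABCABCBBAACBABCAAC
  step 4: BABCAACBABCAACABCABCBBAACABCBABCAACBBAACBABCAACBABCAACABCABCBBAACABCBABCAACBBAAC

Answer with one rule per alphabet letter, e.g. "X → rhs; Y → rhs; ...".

  step 3 ⇒ step 4: ABCABCBBAACBABCAACABCABCBBAACBABCAAC ⇒ B·ABC·AAC·B·ABC·AAC·ABC·ABC·B·B·AAC·ABC·B·ABC·AAC·B·B·AAC·B·ABC·AAC·B·ABC·AAC·ABC·ABC·B·B·AAC·ABC·B·ABC·AAC·B·B·AAC
    A ↦ B
    B ↦ ABC
    C ↦ AAC

A->B, B->ABC, C->AAC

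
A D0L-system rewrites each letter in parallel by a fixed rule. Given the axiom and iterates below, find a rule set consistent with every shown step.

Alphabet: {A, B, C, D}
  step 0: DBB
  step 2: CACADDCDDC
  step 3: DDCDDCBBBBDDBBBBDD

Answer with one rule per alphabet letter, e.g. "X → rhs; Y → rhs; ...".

  step 2 ⇒ step 3: CACADDCDDC ⇒ DD·C·DD·C·BB·BB·DD·BB·BB·DD
    A ↦ C
    C ↦ DD
    D ↦ BB
    B ↦ CA  (constrained at step 0)

A->C, B->CA, C->DD, D->BB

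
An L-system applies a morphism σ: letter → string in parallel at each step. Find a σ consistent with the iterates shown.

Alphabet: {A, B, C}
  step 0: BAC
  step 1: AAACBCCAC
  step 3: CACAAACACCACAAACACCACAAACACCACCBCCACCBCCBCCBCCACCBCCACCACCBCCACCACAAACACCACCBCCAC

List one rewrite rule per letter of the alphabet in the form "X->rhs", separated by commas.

A->CBC, B->AAA, C->CAC

  step 0 ⇒ step 1: BAC ⇒ AAA·CBC·CAC
    A ↦ CBC
    B ↦ AAA
    C ↦ CAC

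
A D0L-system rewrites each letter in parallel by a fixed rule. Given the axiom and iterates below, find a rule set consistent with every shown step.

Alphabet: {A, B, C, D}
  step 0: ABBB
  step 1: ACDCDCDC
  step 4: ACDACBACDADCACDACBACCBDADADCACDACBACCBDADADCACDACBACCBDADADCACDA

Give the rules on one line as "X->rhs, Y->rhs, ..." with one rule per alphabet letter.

  step 0 ⇒ step 1: ABBB ⇒ AC·DC·DC·DC
    A ↦ AC
    B ↦ DC
    C ↦ DA  (constrained at step 1)
    D ↦ CB  (constrained at step 1)

A->AC, B->DC, C->DA, D->CB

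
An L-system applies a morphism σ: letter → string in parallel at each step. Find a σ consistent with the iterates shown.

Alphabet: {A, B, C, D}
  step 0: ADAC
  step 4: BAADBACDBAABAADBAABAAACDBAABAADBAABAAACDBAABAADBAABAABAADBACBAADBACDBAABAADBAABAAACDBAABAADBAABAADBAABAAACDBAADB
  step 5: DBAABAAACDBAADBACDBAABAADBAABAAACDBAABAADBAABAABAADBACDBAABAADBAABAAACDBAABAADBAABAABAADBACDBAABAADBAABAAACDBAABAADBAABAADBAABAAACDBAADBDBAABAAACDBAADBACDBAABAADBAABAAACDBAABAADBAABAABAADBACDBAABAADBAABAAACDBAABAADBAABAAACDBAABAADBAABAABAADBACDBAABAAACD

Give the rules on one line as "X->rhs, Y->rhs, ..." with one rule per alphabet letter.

  step 4 ⇒ step 5: BAADBACDBAABAADBAABAAACDBAABAADBAABAAACDBAABAADBAABAABAADBACBAADBACDBAABAADBAABAAACDBAABAADBAABAADBAABAAACDBAADB ⇒ D·BAA·BAA·AC·D·BAA·DB·AC·D·BAA·BAA·D·BAA·BAA·AC·D·BAA·BAA·D·BAA·BAA·BAA·DB·AC·D·BAA·BAA·D·BAA·BAA·AC·D·BAA·BAA·D·BAA·BAA·BAA·DB·AC·D·BAA·BAA·D·BAA·BAA·AC·D·BAA·BAA·D·BAA·BAA·D·BAA·BAA·AC·D·BAA·DB·D·BAA·BAA·AC·D·BAA·DB·AC·D·BAA·BAA·D·BAA·BAA·AC·D·BAA·BAA·D·BAA·BAA·BAA·DB·AC·D·BAA·BAA·D·BAA·BAA·AC·D·BAA·BAA·D·BAA·BAA·AC·D·BAA·BAA·D·BAA·BAA·BAA·DB·AC·D·BAA·BAA·AC·D
    A ↦ BAA
    B ↦ D
    C ↦ DB
    D ↦ AC

A->BAA, B->D, C->DB, D->AC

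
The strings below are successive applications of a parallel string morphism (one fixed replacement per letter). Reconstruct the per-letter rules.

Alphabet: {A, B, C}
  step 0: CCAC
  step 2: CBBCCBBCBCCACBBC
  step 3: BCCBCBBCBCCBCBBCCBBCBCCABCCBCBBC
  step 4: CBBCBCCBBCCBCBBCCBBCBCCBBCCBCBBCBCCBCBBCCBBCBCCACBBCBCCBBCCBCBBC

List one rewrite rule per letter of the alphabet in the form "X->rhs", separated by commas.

  step 3 ⇒ step 4: BCCBCBBCBCCBCBBCCBBCBCCABCCBCBBC ⇒ CB·BC·BC·CB·BC·CB·CB·BC·CB·BC·BC·CB·BC·CB·CB·BC·BC·CB·CB·BC·CB·BC·BC·CA·CB·BC·BC·CB·BC·CB·CB·BC
    A ↦ CA
    B ↦ CB
    C ↦ BC

A->CA, B->CB, C->BC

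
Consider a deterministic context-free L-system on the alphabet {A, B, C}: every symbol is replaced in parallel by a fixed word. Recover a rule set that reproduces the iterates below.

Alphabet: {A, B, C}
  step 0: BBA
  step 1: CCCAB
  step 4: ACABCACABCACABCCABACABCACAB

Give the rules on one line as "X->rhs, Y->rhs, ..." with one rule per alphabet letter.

  step 0 ⇒ step 1: BBA ⇒ C·C·CAB
    A ↦ CAB
    B ↦ C
    C ↦ A  (constrained at step 1)

A->CAB, B->C, C->A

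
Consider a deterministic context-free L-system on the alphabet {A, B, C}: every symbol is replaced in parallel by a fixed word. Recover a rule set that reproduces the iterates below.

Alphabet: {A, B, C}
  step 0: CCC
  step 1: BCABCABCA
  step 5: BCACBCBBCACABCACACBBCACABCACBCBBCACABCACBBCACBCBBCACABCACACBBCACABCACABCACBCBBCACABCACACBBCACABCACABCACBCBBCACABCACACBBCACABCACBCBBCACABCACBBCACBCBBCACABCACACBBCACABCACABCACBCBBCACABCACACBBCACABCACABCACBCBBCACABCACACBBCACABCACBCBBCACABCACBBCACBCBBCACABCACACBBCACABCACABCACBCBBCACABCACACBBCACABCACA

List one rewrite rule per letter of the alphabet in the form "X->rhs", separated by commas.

  step 0 ⇒ step 1: CCC ⇒ BCA·BCA·BCA
    C ↦ BCA
    A ↦ CA  (constrained at step 1)
    B ↦ CB  (constrained at step 1)

A->CA, B->CB, C->BCA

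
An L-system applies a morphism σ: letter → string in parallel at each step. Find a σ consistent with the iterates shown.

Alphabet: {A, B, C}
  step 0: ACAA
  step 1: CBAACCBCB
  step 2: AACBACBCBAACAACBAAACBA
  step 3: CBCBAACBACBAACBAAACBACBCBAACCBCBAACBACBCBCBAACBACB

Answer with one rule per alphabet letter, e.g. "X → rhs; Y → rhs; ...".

A->CB, B->BA, C->AAC

  step 2 ⇒ step 3: AACBACBCBAACAACBAAACBA ⇒ CB·CB·AAC·BA·CB·AAC·BA·AAC·BA·CB·CB·AAC·CB·CB·AAC·BA·CB·CB·CB·AAC·BA·CB
    A ↦ CB
    B ↦ BA
    C ↦ AAC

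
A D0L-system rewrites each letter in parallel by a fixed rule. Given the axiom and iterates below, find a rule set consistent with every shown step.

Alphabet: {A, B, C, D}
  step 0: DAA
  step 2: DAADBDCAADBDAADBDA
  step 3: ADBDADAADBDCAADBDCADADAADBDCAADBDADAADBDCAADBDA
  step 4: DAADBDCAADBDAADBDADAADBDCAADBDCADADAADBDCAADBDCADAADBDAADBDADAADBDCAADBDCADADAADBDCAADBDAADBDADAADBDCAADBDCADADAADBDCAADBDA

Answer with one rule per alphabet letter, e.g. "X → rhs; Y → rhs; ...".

  step 3 ⇒ step 4: ADBDADAADBDCAADBDCADADAADBDCAADBDADAADBDCAADBDA ⇒ DA·ADB·DCA·ADB·DA·ADB·DA·DA·ADB·DCA·ADB·DCA·DA·DA·ADB·DCA·ADB·DCA·DA·ADB·DA·ADB·DA·DA·ADB·DCA·ADB·DCA·DA·DA·ADB·DCA·ADB·DA·ADB·DA·DA·ADB·DCA·ADB·DCA·DA·DA·ADB·DCA·ADB·DA
    A ↦ DA
    B ↦ DCA
    C ↦ DCA
    D ↦ ADB

A->DA, B->DCA, C->DCA, D->ADB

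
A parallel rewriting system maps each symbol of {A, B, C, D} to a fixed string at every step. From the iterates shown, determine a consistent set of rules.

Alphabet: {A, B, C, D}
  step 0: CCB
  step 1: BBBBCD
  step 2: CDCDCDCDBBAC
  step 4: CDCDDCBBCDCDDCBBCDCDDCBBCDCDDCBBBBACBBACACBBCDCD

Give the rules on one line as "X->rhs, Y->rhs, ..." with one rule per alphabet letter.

  step 1 ⇒ step 2: BBBBCD ⇒ CD·CD·CD·CD·BB·AC
    B ↦ CD
    C ↦ BB
    D ↦ AC
    A ↦ DC  (constrained at step 2)

A->DC, B->CD, C->BB, D->AC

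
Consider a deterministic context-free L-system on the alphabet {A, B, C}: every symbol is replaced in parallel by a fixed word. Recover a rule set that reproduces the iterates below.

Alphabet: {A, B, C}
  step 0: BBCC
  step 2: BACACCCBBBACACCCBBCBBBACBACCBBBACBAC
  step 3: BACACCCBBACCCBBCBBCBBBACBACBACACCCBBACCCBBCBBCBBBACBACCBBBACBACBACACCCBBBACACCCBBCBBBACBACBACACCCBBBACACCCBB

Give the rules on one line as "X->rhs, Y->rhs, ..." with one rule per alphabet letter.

A->ACC, B->BAC, C->CBB

  step 2 ⇒ step 3: BACACCCBBBACACCCBBCBBBACBACCBBBACBAC ⇒ BAC·ACC·CBB·ACC·CBB·CBB·CBB·BAC·BAC·BAC·ACC·CBB·ACC·CBB·CBB·CBB·BAC·BAC·CBB·BAC·BAC·BAC·ACC·CBB·BAC·ACC·CBB·CBB·BAC·BAC·BAC·ACC·CBB·BAC·ACC·CBB
    A ↦ ACC
    B ↦ BAC
    C ↦ CBB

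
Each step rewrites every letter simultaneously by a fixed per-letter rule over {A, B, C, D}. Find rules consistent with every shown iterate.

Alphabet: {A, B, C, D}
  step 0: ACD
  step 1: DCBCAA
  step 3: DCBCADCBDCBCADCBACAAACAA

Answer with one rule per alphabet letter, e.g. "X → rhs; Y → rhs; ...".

  step 0 ⇒ step 1: ACD ⇒ DCB·CA·A
    A ↦ DCB
    C ↦ CA
    D ↦ A
    B ↦ A  (constrained at step 1)

A->DCB, B->A, C->CA, D->A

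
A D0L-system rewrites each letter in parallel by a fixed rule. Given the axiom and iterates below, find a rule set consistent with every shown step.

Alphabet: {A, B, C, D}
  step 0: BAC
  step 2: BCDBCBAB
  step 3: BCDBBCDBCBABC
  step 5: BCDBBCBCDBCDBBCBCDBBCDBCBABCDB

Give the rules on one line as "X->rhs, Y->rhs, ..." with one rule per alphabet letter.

A->BA, B->BC, C->D, D->B

  step 2 ⇒ step 3: BCDBCBAB ⇒ BC·D·B·BC·D·BC·BA·BC
    A ↦ BA
    B ↦ BC
    C ↦ D
    D ↦ B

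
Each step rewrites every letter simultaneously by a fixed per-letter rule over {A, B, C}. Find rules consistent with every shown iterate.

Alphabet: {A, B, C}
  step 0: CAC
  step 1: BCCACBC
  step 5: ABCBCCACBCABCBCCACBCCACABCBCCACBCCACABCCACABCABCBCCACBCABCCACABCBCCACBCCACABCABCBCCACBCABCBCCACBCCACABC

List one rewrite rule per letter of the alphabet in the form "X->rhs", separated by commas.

  step 0 ⇒ step 1: CAC ⇒ BC·CAC·BC
    A ↦ CAC
    C ↦ BC
    B ↦ A  (constrained at step 1)

A->CAC, B->A, C->BC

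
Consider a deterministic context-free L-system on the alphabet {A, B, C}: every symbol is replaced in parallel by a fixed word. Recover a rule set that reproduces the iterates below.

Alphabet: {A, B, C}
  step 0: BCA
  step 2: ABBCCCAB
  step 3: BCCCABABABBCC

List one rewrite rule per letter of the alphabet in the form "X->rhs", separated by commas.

A->BC, B->C, C->AB

  step 2 ⇒ step 3: ABBCCCAB ⇒ BC·C·C·AB·AB·AB·BC·C
    A ↦ BC
    B ↦ C
    C ↦ AB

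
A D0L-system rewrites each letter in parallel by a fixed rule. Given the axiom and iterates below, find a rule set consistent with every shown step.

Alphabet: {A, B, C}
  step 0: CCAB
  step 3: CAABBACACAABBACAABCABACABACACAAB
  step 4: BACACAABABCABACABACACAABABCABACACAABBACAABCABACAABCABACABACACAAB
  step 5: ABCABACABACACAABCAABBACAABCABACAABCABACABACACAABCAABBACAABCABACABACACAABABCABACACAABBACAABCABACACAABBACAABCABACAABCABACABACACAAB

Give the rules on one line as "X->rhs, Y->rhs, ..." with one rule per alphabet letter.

A->CA, B->AB, C->BA

  step 4 ⇒ step 5: BACACAABABCABACABACACAABABCABACACAABBACAABCABACAABCABACABACACAAB ⇒ AB·CA·BA·CA·BA·CA·CA·AB·CA·AB·BA·CA·AB·CA·BA·CA·AB·CA·BA·CA·BA·CA·CA·AB·CA·AB·BA·CA·AB·CA·BA·CA·BA·CA·CA·AB·AB·CA·BA·CA·CA·AB·BA·CA·AB·CA·BA·CA·CA·AB·BA·CA·AB·CA·BA·CA·AB·CA·BA·CA·BA·CA·CA·AB
    A ↦ CA
    B ↦ AB
    C ↦ BA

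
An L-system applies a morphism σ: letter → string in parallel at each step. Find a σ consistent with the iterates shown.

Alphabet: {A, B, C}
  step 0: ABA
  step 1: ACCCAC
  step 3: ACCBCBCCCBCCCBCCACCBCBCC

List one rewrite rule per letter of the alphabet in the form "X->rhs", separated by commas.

  step 0 ⇒ step 1: ABA ⇒ AC·CC·AC
    A ↦ AC
    B ↦ CC
    C ↦ CB  (constrained at step 1)

A->AC, B->CC, C->CB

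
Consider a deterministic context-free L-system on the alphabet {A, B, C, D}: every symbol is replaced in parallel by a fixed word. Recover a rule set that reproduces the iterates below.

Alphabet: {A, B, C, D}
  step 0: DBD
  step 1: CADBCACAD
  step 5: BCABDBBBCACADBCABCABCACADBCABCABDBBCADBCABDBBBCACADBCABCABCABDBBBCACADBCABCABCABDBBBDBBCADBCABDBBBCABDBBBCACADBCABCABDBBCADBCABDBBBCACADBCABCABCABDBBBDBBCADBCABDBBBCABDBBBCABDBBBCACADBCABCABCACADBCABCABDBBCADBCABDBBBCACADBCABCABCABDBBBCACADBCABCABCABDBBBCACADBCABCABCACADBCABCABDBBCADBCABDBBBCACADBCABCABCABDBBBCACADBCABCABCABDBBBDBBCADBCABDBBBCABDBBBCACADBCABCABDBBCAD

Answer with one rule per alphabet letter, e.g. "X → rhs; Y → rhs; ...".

  step 0 ⇒ step 1: DBD ⇒ CAD·BCA·CAD
    B ↦ BCA
    D ↦ CAD
    A ↦ DBB  (constrained at step 1)
    C ↦ B  (constrained at step 1)

A->DBB, B->BCA, C->B, D->CAD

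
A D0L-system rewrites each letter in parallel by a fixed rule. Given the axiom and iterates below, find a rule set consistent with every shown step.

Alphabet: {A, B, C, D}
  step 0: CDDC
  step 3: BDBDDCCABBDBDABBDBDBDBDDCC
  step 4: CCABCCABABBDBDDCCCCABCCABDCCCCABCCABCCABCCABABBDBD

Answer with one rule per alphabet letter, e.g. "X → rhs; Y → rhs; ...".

  step 3 ⇒ step 4: BDBDDCCABBDBDABBDBDBDBDDCC ⇒ CC·AB·CC·AB·AB·BD·BD·D·CC·CC·AB·CC·AB·D·CC·CC·AB·CC·AB·CC·AB·CC·AB·AB·BD·BD
    A ↦ D
    B ↦ CC
    C ↦ BD
    D ↦ AB

A->D, B->CC, C->BD, D->AB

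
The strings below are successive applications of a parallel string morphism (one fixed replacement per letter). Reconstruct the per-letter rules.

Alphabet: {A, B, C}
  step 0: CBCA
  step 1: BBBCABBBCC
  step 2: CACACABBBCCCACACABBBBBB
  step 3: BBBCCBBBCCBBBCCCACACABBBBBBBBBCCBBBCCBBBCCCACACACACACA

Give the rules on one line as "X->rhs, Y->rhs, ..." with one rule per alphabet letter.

  step 2 ⇒ step 3: CACACABBBCCCACACABBBBBB ⇒ BBB·CC·BBB·CC·BBB·CC·CA·CA·CA·BBB·BBB·BBB·CC·BBB·CC·BBB·CC·CA·CA·CA·CA·CA·CA
    A ↦ CC
    B ↦ CA
    C ↦ BBB

A->CC, B->CA, C->BBB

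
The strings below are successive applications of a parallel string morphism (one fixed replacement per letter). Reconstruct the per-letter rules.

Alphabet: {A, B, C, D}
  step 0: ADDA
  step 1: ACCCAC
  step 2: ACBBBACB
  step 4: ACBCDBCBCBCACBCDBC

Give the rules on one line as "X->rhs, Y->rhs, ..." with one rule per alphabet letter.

  step 1 ⇒ step 2: ACCCAC ⇒ AC·B·B·B·AC·B
    A ↦ AC
    C ↦ B
    B ↦ CD  (constrained at step 2)
  step 0 ⇒ step 1: ADDA ⇒ AC·C·C·AC
    D ↦ C

A->AC, B->CD, C->B, D->C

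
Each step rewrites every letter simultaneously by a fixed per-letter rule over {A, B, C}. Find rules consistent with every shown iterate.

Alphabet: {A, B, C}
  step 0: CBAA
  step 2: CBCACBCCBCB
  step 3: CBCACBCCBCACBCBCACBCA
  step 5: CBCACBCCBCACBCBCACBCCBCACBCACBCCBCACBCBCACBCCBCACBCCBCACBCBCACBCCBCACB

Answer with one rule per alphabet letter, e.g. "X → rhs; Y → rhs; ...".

  step 2 ⇒ step 3: CBCACBCCBCB ⇒ CB·CA·CB·C·CB·CA·CB·CB·CA·CB·CA
    A ↦ C
    B ↦ CA
    C ↦ CB

A->C, B->CA, C->CB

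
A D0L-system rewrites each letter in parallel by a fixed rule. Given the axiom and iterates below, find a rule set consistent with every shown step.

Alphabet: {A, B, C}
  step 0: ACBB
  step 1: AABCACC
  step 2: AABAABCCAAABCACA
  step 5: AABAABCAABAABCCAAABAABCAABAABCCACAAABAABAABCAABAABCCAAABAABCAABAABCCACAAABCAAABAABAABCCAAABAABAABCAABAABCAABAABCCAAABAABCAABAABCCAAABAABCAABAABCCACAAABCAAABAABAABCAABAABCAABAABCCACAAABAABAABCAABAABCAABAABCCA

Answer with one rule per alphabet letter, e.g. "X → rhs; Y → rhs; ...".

A->AAB, B->C, C->CA

  step 1 ⇒ step 2: AABCACC ⇒ AAB·AAB·C·CA·AAB·CA·CA
    A ↦ AAB
    B ↦ C
    C ↦ CA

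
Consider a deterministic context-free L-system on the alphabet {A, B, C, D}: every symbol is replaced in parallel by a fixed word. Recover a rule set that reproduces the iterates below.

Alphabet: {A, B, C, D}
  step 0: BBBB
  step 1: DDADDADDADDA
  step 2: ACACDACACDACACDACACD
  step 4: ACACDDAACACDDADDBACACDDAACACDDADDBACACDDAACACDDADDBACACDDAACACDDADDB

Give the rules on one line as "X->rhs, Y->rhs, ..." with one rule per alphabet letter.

  step 1 ⇒ step 2: DDADDADDADDA ⇒ AC·AC·D·AC·AC·D·AC·AC·D·AC·AC·D
    A ↦ D
    D ↦ AC
  step 0 ⇒ step 1: BBBB ⇒ DDA·DDA·DDA·DDA
    B ↦ DDA
    C ↦ DB  (constrained at step 2)

A->D, B->DDA, C->DB, D->AC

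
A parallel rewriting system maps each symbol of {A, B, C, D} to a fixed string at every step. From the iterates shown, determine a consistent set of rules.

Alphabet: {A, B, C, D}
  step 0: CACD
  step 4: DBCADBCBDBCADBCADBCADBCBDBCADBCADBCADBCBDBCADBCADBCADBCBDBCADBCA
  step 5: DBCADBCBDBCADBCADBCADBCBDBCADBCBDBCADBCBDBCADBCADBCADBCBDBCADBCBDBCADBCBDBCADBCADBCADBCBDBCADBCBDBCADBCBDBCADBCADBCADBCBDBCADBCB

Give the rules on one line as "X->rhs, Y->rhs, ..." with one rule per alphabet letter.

  step 4 ⇒ step 5: DBCADBCBDBCADBCADBCADBCBDBCADBCADBCADBCBDBCADBCADBCADBCBDBCADBCA ⇒ DB·CA·DB·CB·DB·CA·DB·CA·DB·CA·DB·CB·DB·CA·DB·CB·DB·CA·DB·CB·DB·CA·DB·CA·DB·CA·DB·CB·DB·CA·DB·CB·DB·CA·DB·CB·DB·CA·DB·CA·DB·CA·DB·CB·DB·CA·DB·CB·DB·CA·DB·CB·DB·CA·DB·CA·DB·CA·DB·CB·DB·CA·DB·CB
    A ↦ CB
    B ↦ CA
    C ↦ DB
    D ↦ DB

A->CB, B->CA, C->DB, D->DB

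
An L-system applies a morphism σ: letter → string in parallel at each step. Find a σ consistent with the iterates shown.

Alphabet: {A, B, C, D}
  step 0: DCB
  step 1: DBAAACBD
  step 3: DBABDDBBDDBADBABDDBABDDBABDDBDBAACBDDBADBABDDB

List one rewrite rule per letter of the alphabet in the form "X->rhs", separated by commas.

  step 0 ⇒ step 1: DCB ⇒ DBA·AAC·BD
    B ↦ BD
    C ↦ AAC
    D ↦ DBA
    A ↦ DB  (constrained at step 1)

A->DB, B->BD, C->AAC, D->DBA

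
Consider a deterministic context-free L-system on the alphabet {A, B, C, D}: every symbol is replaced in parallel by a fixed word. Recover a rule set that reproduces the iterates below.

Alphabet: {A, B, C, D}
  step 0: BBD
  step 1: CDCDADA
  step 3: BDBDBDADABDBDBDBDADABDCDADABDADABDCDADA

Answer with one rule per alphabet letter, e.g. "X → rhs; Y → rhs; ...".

  step 0 ⇒ step 1: BBD ⇒ CD·CD·ADA
    B ↦ CD
    D ↦ ADA
    A ↦ BD  (constrained at step 1)
    C ↦ AA  (constrained at step 1)

A->BD, B->CD, C->AA, D->ADA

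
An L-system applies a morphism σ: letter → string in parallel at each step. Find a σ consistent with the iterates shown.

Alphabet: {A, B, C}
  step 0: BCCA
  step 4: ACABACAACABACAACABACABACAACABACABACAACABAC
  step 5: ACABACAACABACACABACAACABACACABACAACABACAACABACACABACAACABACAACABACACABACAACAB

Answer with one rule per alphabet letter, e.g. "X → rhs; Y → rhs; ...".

A->AC, B->A, C->AB

  step 4 ⇒ step 5: ACABACAACABACAACABACABACAACABACABACAACABAC ⇒ AC·AB·AC·A·AC·AB·AC·AC·AB·AC·A·AC·AB·AC·AC·AB·AC·A·AC·AB·AC·A·AC·AB·AC·AC·AB·AC·A·AC·AB·AC·A·AC·AB·AC·AC·AB·AC·A·AC·AB
    A ↦ AC
    B ↦ A
    C ↦ AB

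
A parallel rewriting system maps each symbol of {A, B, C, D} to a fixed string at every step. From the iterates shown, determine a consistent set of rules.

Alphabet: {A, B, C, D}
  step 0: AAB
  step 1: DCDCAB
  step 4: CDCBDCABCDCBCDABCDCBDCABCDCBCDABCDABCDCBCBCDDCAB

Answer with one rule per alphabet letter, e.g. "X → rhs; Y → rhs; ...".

A->DC, B->AB, C->CD, D->CB

  step 0 ⇒ step 1: AAB ⇒ DC·DC·AB
    A ↦ DC
    B ↦ AB
    C ↦ CD  (constrained at step 1)
    D ↦ CB  (constrained at step 1)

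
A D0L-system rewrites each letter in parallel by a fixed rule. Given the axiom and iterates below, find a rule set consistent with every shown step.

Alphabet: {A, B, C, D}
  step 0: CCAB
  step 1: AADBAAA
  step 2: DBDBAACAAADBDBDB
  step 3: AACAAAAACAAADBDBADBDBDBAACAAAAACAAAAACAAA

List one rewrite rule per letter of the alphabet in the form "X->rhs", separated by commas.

A->DB, B->AAA, C->A, D->AAC

  step 2 ⇒ step 3: DBDBAACAAADBDBDB ⇒ AAC·AAA·AAC·AAA·DB·DB·A·DB·DB·DB·AAC·AAA·AAC·AAA·AAC·AAA
    A ↦ DB
    B ↦ AAA
    C ↦ A
    D ↦ AAC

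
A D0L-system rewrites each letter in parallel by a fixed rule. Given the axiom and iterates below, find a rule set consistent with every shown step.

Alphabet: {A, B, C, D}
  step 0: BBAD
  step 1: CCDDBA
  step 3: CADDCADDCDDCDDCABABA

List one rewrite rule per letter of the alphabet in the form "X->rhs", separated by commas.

A->DD, B->C, C->CA, D->BA

  step 0 ⇒ step 1: BBAD ⇒ C·C·DD·BA
    A ↦ DD
    B ↦ C
    D ↦ BA
    C ↦ CA  (constrained at step 1)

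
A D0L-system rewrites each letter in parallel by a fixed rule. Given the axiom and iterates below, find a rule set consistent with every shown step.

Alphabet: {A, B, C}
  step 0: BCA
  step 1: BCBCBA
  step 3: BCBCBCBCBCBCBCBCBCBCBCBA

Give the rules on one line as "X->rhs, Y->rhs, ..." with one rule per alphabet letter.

A->BA, B->BC, C->BC

  step 0 ⇒ step 1: BCA ⇒ BC·BC·BA
    A ↦ BA
    B ↦ BC
    C ↦ BC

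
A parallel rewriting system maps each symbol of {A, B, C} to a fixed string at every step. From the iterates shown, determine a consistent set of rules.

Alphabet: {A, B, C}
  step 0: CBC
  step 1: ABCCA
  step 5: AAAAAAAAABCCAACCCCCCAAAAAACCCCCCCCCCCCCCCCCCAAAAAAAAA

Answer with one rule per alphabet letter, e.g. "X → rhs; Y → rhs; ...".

A->CCC, B->BCC, C->A

  step 0 ⇒ step 1: CBC ⇒ A·BCC·A
    B ↦ BCC
    C ↦ A
    A ↦ CCC  (constrained at step 1)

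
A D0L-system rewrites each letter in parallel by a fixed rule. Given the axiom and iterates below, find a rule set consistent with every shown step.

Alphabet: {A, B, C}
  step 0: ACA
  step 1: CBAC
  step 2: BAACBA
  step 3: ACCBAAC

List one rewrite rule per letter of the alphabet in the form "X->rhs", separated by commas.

A->C, B->A, C->BA

  step 2 ⇒ step 3: BAACBA ⇒ A·C·C·BA·A·C
    A ↦ C
    B ↦ A
    C ↦ BA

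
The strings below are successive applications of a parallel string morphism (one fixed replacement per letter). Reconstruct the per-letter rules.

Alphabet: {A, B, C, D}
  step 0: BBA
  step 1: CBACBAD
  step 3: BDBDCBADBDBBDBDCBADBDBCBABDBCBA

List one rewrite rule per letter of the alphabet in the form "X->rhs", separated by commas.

A->D, B->CBA, C->D, D->BDB

  step 0 ⇒ step 1: BBA ⇒ CBA·CBA·D
    A ↦ D
    B ↦ CBA
    C ↦ D  (constrained at step 1)
    D ↦ BDB  (constrained at step 1)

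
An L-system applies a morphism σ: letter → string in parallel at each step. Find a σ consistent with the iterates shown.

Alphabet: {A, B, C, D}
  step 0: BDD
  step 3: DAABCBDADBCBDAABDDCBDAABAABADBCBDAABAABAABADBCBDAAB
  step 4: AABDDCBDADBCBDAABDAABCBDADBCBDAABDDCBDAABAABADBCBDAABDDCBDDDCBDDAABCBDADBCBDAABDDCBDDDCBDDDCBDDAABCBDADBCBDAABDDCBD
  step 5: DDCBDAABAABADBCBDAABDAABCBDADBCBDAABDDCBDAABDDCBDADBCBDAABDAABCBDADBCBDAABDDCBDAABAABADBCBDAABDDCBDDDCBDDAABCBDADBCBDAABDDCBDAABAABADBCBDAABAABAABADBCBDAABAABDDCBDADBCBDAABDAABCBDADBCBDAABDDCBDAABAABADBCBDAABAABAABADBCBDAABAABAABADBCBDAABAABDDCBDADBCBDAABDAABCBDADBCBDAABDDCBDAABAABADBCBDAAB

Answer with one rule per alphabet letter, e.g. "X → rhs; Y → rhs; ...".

  step 4 ⇒ step 5: AABDDCBDADBCBDAABDAABCBDADBCBDAABDDCBDAABAABADBCBDAABDDCBDDDCBDDAABCBDADBCBDAABDDCBDDDCBDDDCBDDAABCBDADBCBDAABDDCBD ⇒ D·D·CBD·AAB·AAB·ADB·CBD·AAB·D·AAB·CBD·ADB·CBD·AAB·D·D·CBD·AAB·D·D·CBD·ADB·CBD·AAB·D·AAB·CBD·ADB·CBD·AAB·D·D·CBD·AAB·AAB·ADB·CBD·AAB·D·D·CBD·D·D·CBD·D·AAB·CBD·ADB·CBD·AAB·D·D·CBD·AAB·AAB·ADB·CBD·AAB·AAB·AAB·ADB·CBD·AAB·AAB·D·D·CBD·ADB·CBD·AAB·D·AAB·CBD·ADB·CBD·AAB·D·D·CBD·AAB·AAB·ADB·CBD·AAB·AAB·AAB·ADB·CBD·AAB·AAB·AAB·ADB·CBD·AAB·AAB·D·D·CBD·ADB·CBD·AAB·D·AAB·CBD·ADB·CBD·AAB·D·D·CBD·AAB·AAB·ADB·CBD·AAB
    A ↦ D
    B ↦ CBD
    C ↦ ADB
    D ↦ AAB

A->D, B->CBD, C->ADB, D->AAB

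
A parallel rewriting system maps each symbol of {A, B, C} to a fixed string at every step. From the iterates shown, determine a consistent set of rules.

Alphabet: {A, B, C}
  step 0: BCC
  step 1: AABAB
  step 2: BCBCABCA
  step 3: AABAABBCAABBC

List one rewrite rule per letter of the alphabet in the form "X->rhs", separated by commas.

A->BC, B->A, C->AB

  step 2 ⇒ step 3: BCBCABCA ⇒ A·AB·A·AB·BC·A·AB·BC
    A ↦ BC
    B ↦ A
    C ↦ AB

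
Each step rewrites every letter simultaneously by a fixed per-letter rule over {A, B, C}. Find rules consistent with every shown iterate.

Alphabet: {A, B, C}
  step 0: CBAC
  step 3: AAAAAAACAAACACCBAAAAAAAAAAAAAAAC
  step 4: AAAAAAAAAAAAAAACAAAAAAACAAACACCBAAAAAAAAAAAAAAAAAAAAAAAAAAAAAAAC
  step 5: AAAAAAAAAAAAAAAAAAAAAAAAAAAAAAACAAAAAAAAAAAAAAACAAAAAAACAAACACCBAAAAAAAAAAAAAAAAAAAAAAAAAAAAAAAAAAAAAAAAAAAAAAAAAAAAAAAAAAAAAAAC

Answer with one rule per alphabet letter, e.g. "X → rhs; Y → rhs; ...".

  step 4 ⇒ step 5: AAAAAAAAAAAAAAACAAAAAAACAAACACCBAAAAAAAAAAAAAAAAAAAAAAAAAAAAAAAC ⇒ AA·AA·AA·AA·AA·AA·AA·AA·AA·AA·AA·AA·AA·AA·AA·AC·AA·AA·AA·AA·AA·AA·AA·AC·AA·AA·AA·AC·AA·AC·AC·CB·AA·AA·AA·AA·AA·AA·AA·AA·AA·AA·AA·AA·AA·AA·AA·AA·AA·AA·AA·AA·AA·AA·AA·AA·AA·AA·AA·AA·AA·AA·AA·AC
    A ↦ AA
    B ↦ CB
    C ↦ AC

A->AA, B->CB, C->AC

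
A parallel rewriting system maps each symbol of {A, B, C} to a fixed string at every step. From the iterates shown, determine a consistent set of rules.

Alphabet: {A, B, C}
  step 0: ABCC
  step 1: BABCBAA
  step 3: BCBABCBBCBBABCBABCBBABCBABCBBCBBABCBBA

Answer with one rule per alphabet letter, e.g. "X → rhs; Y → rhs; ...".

A->BA, B->BCB, C->A

  step 0 ⇒ step 1: ABCC ⇒ BA·BCB·A·A
    A ↦ BA
    B ↦ BCB
    C ↦ A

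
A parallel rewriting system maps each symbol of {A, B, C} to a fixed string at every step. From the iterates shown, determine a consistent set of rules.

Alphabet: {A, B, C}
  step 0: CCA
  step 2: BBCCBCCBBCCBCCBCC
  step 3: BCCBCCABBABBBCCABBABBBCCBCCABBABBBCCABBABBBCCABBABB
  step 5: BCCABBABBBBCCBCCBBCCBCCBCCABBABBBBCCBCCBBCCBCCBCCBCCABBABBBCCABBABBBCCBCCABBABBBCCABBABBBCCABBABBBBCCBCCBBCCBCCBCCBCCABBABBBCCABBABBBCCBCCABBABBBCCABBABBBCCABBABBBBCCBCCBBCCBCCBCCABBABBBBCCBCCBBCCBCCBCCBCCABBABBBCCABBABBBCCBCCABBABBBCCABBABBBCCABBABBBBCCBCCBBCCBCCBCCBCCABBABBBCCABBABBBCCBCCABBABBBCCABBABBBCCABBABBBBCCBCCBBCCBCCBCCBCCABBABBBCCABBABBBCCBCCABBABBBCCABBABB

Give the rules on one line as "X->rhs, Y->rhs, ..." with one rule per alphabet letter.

A->B, B->BCC, C->ABB

  step 2 ⇒ step 3: BBCCBCCBBCCBCCBCC ⇒ BCC·BCC·ABB·ABB·BCC·ABB·ABB·BCC·BCC·ABB·ABB·BCC·ABB·ABB·BCC·ABB·ABB
    B ↦ BCC
    C ↦ ABB
    A ↦ B  (constrained at step 0)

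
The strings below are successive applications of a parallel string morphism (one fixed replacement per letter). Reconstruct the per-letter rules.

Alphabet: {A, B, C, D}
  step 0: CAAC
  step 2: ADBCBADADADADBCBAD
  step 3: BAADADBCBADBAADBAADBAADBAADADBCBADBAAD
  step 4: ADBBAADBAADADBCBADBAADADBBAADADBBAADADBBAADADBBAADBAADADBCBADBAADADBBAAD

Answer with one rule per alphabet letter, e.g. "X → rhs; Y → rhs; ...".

  step 3 ⇒ step 4: BAADADBCBADBAADBAADBAADBAADADBCBADBAAD ⇒ AD·B·B·AAD·B·AAD·AD·BCB·AD·B·AAD·AD·B·B·AAD·AD·B·B·AAD·AD·B·B·AAD·AD·B·B·AAD·B·AAD·AD·BCB·AD·B·AAD·AD·B·B·AAD
    A ↦ B
    B ↦ AD
    C ↦ BCB
    D ↦ AAD

A->B, B->AD, C->BCB, D->AAD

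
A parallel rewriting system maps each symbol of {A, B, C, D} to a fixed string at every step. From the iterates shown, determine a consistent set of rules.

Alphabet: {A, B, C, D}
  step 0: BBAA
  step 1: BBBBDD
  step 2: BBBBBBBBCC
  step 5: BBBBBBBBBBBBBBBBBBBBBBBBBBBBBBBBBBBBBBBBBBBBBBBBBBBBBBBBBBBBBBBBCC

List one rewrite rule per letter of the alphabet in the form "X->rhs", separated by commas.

A->D, B->BB, C->A, D->C

  step 1 ⇒ step 2: BBBBDD ⇒ BB·BB·BB·BB·C·C
    B ↦ BB
    D ↦ C
  step 0 ⇒ step 1: BBAA ⇒ BB·BB·D·D
    A ↦ D
    C ↦ A  (constrained at step 2)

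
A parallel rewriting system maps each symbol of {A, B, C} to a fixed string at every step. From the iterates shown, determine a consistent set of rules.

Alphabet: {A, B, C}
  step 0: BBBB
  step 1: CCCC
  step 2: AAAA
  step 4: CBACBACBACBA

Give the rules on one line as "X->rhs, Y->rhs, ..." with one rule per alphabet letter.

  step 1 ⇒ step 2: CCCC ⇒ A·A·A·A
    C ↦ A
    A ↦ BA  (constrained at step 2)
  step 0 ⇒ step 1: BBBB ⇒ C·C·C·C
    B ↦ C

A->BA, B->C, C->A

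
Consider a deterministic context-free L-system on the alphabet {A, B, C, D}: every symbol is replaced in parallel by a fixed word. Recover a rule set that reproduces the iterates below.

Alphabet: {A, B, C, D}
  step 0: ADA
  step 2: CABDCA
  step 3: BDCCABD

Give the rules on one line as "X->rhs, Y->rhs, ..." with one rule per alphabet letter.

  step 2 ⇒ step 3: CABDCA ⇒ B·D·C·CA·B·D
    A ↦ D
    B ↦ C
    C ↦ B
    D ↦ CA

A->D, B->C, C->B, D->CA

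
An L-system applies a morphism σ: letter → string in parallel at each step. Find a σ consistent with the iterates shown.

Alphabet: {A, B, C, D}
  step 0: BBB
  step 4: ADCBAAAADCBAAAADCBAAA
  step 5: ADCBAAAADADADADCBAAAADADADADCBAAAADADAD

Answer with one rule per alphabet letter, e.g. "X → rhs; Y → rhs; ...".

  step 4 ⇒ step 5: ADCBAAAADCBAAAADCBAAA ⇒ AD·CB·AA·A·AD·AD·AD·AD·CB·AA·A·AD·AD·AD·AD·CB·AA·A·AD·AD·AD
    A ↦ AD
    B ↦ A
    C ↦ AA
    D ↦ CB

A->AD, B->A, C->AA, D->CB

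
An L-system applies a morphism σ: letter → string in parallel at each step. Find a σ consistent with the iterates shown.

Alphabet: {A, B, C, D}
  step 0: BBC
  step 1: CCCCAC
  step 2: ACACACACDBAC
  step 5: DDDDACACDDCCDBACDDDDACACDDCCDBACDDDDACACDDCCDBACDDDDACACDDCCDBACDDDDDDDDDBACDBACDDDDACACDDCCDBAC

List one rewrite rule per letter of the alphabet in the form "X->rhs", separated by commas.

A->DB, B->CC, C->AC, D->DD

  step 1 ⇒ step 2: CCCCAC ⇒ AC·AC·AC·AC·DB·AC
    A ↦ DB
    C ↦ AC
  step 0 ⇒ step 1: BBC ⇒ CC·CC·AC
    B ↦ CC
    D ↦ DD  (constrained at step 2)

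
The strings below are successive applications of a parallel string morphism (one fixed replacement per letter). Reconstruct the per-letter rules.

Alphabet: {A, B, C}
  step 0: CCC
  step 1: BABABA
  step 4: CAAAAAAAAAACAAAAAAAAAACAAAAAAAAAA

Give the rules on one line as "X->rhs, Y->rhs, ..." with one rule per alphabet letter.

  step 0 ⇒ step 1: CCC ⇒ BA·BA·BA
    C ↦ BA
    A ↦ AA  (constrained at step 1)
    B ↦ C  (constrained at step 1)

A->AA, B->C, C->BA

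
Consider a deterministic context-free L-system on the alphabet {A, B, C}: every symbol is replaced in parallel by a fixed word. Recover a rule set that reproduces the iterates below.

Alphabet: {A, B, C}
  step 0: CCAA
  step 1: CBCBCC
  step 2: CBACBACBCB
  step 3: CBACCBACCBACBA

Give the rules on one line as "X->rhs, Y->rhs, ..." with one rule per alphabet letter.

A->C, B->A, C->CB

  step 2 ⇒ step 3: CBACBACBCB ⇒ CB·A·C·CB·A·C·CB·A·CB·A
    A ↦ C
    B ↦ A
    C ↦ CB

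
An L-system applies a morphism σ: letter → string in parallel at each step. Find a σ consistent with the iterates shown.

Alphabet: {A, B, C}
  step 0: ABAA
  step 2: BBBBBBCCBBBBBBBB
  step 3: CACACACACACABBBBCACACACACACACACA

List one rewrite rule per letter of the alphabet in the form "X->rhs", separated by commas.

A->CC, B->CA, C->BB

  step 2 ⇒ step 3: BBBBBBCCBBBBBBBB ⇒ CA·CA·CA·CA·CA·CA·BB·BB·CA·CA·CA·CA·CA·CA·CA·CA
    B ↦ CA
    C ↦ BB
    A ↦ CC  (constrained at step 0)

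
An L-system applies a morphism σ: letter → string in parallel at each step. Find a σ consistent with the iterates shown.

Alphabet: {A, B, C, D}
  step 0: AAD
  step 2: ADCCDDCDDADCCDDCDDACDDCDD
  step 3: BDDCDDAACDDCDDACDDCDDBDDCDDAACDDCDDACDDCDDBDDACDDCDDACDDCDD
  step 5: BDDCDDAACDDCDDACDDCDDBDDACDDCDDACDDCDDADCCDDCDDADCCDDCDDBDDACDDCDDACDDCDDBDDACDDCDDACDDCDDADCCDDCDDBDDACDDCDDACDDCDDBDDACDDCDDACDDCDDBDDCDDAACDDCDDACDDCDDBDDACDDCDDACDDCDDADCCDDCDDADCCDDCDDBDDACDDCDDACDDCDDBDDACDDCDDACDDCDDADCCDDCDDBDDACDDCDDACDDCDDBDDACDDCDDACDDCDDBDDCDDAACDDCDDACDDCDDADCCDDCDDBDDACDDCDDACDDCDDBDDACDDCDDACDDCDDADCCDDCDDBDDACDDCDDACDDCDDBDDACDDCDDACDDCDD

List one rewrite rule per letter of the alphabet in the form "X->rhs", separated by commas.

A->BDD, B->ADC, C->A, D->CDD

  step 2 ⇒ step 3: ADCCDDCDDADCCDDCDDACDDCDD ⇒ BDD·CDD·A·A·CDD·CDD·A·CDD·CDD·BDD·CDD·A·A·CDD·CDD·A·CDD·CDD·BDD·A·CDD·CDD·A·CDD·CDD
    A ↦ BDD
    C ↦ A
    D ↦ CDD
    B ↦ ADC  (constrained at step 3)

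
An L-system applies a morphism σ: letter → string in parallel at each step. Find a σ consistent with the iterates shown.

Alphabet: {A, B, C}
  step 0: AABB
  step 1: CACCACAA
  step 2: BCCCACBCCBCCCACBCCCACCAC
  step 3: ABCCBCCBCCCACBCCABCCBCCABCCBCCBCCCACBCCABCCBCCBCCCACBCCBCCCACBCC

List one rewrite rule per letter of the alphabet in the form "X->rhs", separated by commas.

  step 2 ⇒ step 3: BCCCACBCCBCCCACBCCCACCAC ⇒ A·BCC·BCC·BCC·CAC·BCC·A·BCC·BCC·A·BCC·BCC·BCC·CAC·BCC·A·BCC·BCC·BCC·CAC·BCC·BCC·CAC·BCC
    A ↦ CAC
    B ↦ A
    C ↦ BCC

A->CAC, B->A, C->BCC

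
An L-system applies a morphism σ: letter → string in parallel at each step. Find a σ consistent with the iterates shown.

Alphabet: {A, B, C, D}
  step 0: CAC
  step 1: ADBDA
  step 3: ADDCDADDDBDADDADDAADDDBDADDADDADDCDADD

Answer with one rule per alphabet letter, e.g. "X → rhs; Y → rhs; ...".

A->DBD, B->CD, C->A, D->ADD

  step 0 ⇒ step 1: CAC ⇒ A·DBD·A
    A ↦ DBD
    C ↦ A
    B ↦ CD  (constrained at step 1)
    D ↦ ADD  (constrained at step 1)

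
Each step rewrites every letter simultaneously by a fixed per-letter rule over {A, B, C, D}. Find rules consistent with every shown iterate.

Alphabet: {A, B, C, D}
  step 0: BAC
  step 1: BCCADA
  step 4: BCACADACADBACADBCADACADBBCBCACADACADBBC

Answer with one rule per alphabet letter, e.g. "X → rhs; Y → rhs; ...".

A->CAD, B->BC, C->A, D->B

  step 0 ⇒ step 1: BAC ⇒ BC·CAD·A
    A ↦ CAD
    B ↦ BC
    C ↦ A
    D ↦ B  (constrained at step 1)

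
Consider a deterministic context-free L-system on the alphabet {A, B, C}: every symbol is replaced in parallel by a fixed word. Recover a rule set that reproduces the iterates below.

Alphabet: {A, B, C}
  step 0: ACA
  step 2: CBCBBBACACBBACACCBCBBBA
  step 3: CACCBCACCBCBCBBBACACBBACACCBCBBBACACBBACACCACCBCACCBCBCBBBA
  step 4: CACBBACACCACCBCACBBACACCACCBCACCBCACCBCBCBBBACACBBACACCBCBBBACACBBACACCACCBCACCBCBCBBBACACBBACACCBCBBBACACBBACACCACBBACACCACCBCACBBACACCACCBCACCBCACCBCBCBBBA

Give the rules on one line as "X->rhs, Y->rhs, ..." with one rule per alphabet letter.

  step 3 ⇒ step 4: CACCBCACCBCBCBBBACACBBACACCBCBBBACACBBACACCACCBCACCBCBCBBBA ⇒ CAC·BBA·CAC·CAC·CB·CAC·BBA·CAC·CAC·CB·CAC·CB·CAC·CB·CB·CB·BBA·CAC·BBA·CAC·CB·CB·BBA·CAC·BBA·CAC·CAC·CB·CAC·CB·CB·CB·BBA·CAC·BBA·CAC·CB·CB·BBA·CAC·BBA·CAC·CAC·BBA·CAC·CAC·CB·CAC·BBA·CAC·CAC·CB·CAC·CB·CAC·CB·CB·CB·BBA
    A ↦ BBA
    B ↦ CB
    C ↦ CAC

A->BBA, B->CB, C->CAC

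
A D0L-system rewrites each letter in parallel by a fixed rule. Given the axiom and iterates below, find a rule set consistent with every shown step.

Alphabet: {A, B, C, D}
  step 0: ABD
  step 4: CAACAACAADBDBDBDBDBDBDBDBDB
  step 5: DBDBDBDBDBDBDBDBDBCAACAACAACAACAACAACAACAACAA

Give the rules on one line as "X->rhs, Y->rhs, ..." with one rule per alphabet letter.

A->DB, B->A, C->DB, D->CA

  step 4 ⇒ step 5: CAACAACAADBDBDBDBDBDBDBDBDB ⇒ DB·DB·DB·DB·DB·DB·DB·DB·DB·CA·A·CA·A·CA·A·CA·A·CA·A·CA·A·CA·A·CA·A·CA·A
    A ↦ DB
    B ↦ A
    C ↦ DB
    D ↦ CA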